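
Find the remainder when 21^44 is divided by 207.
162

Repeated squaring. Binary of 44 = 101100.
21^1 ≡ 21 (mod 207); 21^2 ≡ 27 (mod 207); 21^4 ≡ 108 (mod 207); 21^8 ≡ 72 (mod 207); 21^16 ≡ 9 (mod 207); 21^32 ≡ 81 (mod 207)
21^44 = 21^4 × 21^8 × 21^32 ≡ 162 (mod 207)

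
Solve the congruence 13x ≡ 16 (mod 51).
x ≡ 13 (mod 51)

gcd(13, 51) = 1, which divides 16, so solutions exist.
Find 13^(-1) mod 51 by the extended Euclidean algorithm:
51 = 3 × 13 + 12  ⟹  12 = (1)·51 + (-3)·13
13 = 1 × 12 + 1  ⟹  1 = (-1)·51 + (4)·13
So (4)·13 ≡ 1 (mod 51), i.e. 13^(-1) ≡ 4 (mod 51).
x ≡ 4 × 16 = 64 ≡ 13 (mod 51).
Check: 13 × 13 = 169 ≡ 16 (mod 51).
Unique solution: x ≡ 13 (mod 51)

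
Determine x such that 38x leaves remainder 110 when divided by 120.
x ≡ 25 (mod 60)

gcd(38, 120) = 2, which divides 110, so solutions exist.
Divide through by 2: 19x ≡ 55 (mod 60).
Find 19^(-1) mod 60 by the extended Euclidean algorithm:
60 = 3 × 19 + 3  ⟹  3 = (1)·60 + (-3)·19
19 = 6 × 3 + 1  ⟹  1 = (-6)·60 + (19)·19
So (19)·19 ≡ 1 (mod 60), i.e. 19^(-1) ≡ 19 (mod 60).
x ≡ 19 × 55 = 1045 ≡ 25 (mod 60).
Check: 38 × 25 = 950 ≡ 110 (mod 120).
x ≡ 25 (mod 60), giving 2 solutions mod 120.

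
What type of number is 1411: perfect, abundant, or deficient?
deficient

Proper divisors of 1411: sum = 1 + 17 + 83 = 101
Since 101 < 1411, 1411 is deficient.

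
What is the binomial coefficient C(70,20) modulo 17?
0

Using Lucas' theorem:
Write n=70 and k=20 in base 17:
n in base 17: [4, 2]
k in base 17: [1, 3]
C(70,20) mod 17 = ∏ C(n_i, k_i) mod 17
Digit binomials (mod 17): C(4,1) = 4; C(2,3) = 0 (k_i > n_i)
Product: 4 × 0 = 0 ≡ 0 (mod 17)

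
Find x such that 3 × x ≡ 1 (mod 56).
19

gcd(3, 56) = 1, so the inverse exists.
Extended Euclidean algorithm on (56, 3):
56 = 18 × 3 + 2  ⟹  2 = (1)·56 + (-18)·3
3 = 1 × 2 + 1  ⟹  1 = (-1)·56 + (19)·3
So (19)·3 ≡ 1 (mod 56), i.e. 3^(-1) ≡ 19 (mod 56).
Check: 3 × 19 = 57 ≡ 1 (mod 56)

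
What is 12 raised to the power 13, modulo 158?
78

Repeated squaring. Binary of 13 = 1101.
12^1 ≡ 12 (mod 158); 12^2 ≡ 144 (mod 158); 12^4 ≡ 38 (mod 158); 12^8 ≡ 22 (mod 158)
12^13 = 12^1 × 12^4 × 12^8 ≡ 78 (mod 158)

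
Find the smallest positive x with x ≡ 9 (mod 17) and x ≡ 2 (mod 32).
162

Using Chinese Remainder Theorem:
M = 17 × 32 = 544
M1 = 32, M2 = 17
y1 = 32^(-1) mod 17 = 8
y2 = 17^(-1) mod 32 = 17
x = (9×32×8 + 2×17×17) mod 544 = 162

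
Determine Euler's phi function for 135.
72

135 = 3^3 × 5
φ(n) = n × ∏(1 - 1/p) for each prime p dividing n
φ(135) = 135 × (1 - 1/3) × (1 - 1/5) = 72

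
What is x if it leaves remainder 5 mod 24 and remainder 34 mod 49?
965

Using Chinese Remainder Theorem:
M = 24 × 49 = 1176
M1 = 49, M2 = 24
y1 = 49^(-1) mod 24 = 1
y2 = 24^(-1) mod 49 = 47
x = (5×49×1 + 34×24×47) mod 1176 = 965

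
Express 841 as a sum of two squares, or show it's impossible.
0² + 29² (a=0, b=29)

Factorization: 841 = 29^2
By Fermat: n is sum of two squares iff every prime p ≡ 3 (mod 4) appears to even power.
All primes ≡ 3 (mod 4) appear to even power.
Search a = 0, 1, 2, … for 841 - a² a perfect square: first hit at a = 0: 841 - 0 = 841 = 29².
841 = 0² + 29² = 0 + 841 ✓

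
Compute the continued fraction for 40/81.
[0; 2, 40]

Euclidean algorithm steps:
40 = 0 × 81 + 40
81 = 2 × 40 + 1
40 = 40 × 1 + 0
Continued fraction: [0; 2, 40]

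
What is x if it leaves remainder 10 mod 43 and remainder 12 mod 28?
96

Using Chinese Remainder Theorem:
M = 43 × 28 = 1204
M1 = 28, M2 = 43
y1 = 28^(-1) mod 43 = 20
y2 = 43^(-1) mod 28 = 15
x = (10×28×20 + 12×43×15) mod 1204 = 96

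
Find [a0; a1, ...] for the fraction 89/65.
[1; 2, 1, 2, 2, 3]

Euclidean algorithm steps:
89 = 1 × 65 + 24
65 = 2 × 24 + 17
24 = 1 × 17 + 7
17 = 2 × 7 + 3
7 = 2 × 3 + 1
3 = 3 × 1 + 0
Continued fraction: [1; 2, 1, 2, 2, 3]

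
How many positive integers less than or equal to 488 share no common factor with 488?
240

488 = 2^3 × 61
φ(n) = n × ∏(1 - 1/p) for each prime p dividing n
φ(488) = 488 × (1 - 1/2) × (1 - 1/61) = 240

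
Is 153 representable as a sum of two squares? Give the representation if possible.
3² + 12² (a=3, b=12)

Factorization: 153 = 3^2 × 17
By Fermat: n is sum of two squares iff every prime p ≡ 3 (mod 4) appears to even power.
All primes ≡ 3 (mod 4) appear to even power.
Search a = 0, 1, 2, … for 153 - a² a perfect square: first hit at a = 3: 153 - 9 = 144 = 12².
153 = 3² + 12² = 9 + 144 ✓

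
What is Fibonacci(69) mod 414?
182

Matrix identity: Q^n = [[F_(n+1), F_n], [F_n, F_(n-1)]] with Q = [[1,1],[1,0]].
n = 69 = 1000101₂. Square-and-multiply, entries mod 414:
Q^1 = [[1,1],[1,0]]
Q^2 = (Q^1)² = [[2,1],[1,1]]
Q^4 = (Q^2)² = [[5,3],[3,2]]
Q^8 = (Q^4)² = [[34,21],[21,13]]
Q^17 = (Q^8)²·Q = [[100,355],[355,159]]
Q^34 = (Q^17)² = [[233,37],[37,196]]
Q^69 = (Q^34)²·Q = [[323,182],[182,141]]
F_69 mod 414 = Q^69[0][1] = 182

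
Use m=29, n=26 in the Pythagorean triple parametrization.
(165, 1508, 1517)

Euclid's formula: a = m² - n², b = 2mn, c = m² + n²
m = 29, n = 26
a = 29² - 26² = 841 - 676 = 165
b = 2 × 29 × 26 = 1508
c = 29² + 26² = 841 + 676 = 1517
Verification: 165² + 1508² = 27225 + 2274064 = 2301289 = 1517² ✓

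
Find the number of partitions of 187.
1280011042268

p(n) counts ways to write n as a sum of positive integers (order ignored).
Euler's pentagonal recurrence: p(k) = p(k-1) + p(k-2) - p(k-5) - p(k-7) + p(k-12) + p(k-15) - ... (offsets j(3j∓1)/2, signs ++--, p(0)=1, p(<0)=0).
DP table for k = 0..186: p(0)=1, p(1)=1, p(2)=2, p(3)=3, p(4)=5, p(5)=7, p(6)=11, p(7)=15, p(8)=22, p(9)=30, p(10)=42, p(11)=56, p(12)=77, p(13)=101, p(14)=135, p(15)=176, p(16)=231, p(17)=297, p(18)=385, p(19)=490, p(20)=627, p(21)=792, p(22)=1002, p(23)=1255, p(24)=1575, p(25)=1958, p(26)=2436, p(27)=3010, p(28)=3718, p(29)=4565, p(30)=5604, p(31)=6842, p(32)=8349, p(33)=10143, p(34)=12310, p(35)=14883, p(36)=17977, p(37)=21637, p(38)=26015, p(39)=31185, p(40)=37338, p(41)=44583, p(42)=53174, p(43)=63261, p(44)=75175, p(45)=89134, p(46)=105558, p(47)=124754, p(48)=147273, p(49)=173525, p(50)=204226, p(51)=239943, p(52)=281589, p(53)=329931, p(54)=386155, p(55)=451276, p(56)=526823, p(57)=614154, p(58)=715220, p(59)=831820, p(60)=966467, p(61)=1121505, p(62)=1300156, p(63)=1505499, p(64)=1741630, p(65)=2012558, p(66)=2323520, p(67)=2679689, p(68)=3087735, p(69)=3554345, p(70)=4087968, p(71)=4697205, p(72)=5392783, p(73)=6185689, p(74)=7089500, p(75)=8118264, p(76)=9289091, p(77)=10619863, p(78)=12132164, p(79)=13848650, p(80)=15796476, p(81)=18004327, p(82)=20506255, p(83)=23338469, p(84)=26543660, p(85)=30167357, p(86)=34262962, p(87)=38887673, p(88)=44108109, p(89)=49995925, p(90)=56634173, p(91)=64112359, p(92)=72533807, p(93)=82010177, p(94)=92669720, p(95)=104651419, p(96)=118114304, p(97)=133230930, p(98)=150198136, p(99)=169229875, p(100)=190569292, p(101)=214481126, p(102)=241265379, p(103)=271248950, p(104)=304801365, p(105)=342325709, p(106)=384276336, p(107)=431149389, p(108)=483502844, p(109)=541946240, p(110)=607163746, p(111)=679903203, p(112)=761002156, p(113)=851376628, p(114)=952050665, p(115)=1064144451, p(116)=1188908248, p(117)=1327710076, p(118)=1482074143, p(119)=1653668665, p(120)=1844349560, p(121)=2056148051, p(122)=2291320912, p(123)=2552338241, p(124)=2841940500, p(125)=3163127352, p(126)=3519222692, p(127)=3913864295, p(128)=4351078600, p(129)=4835271870, p(130)=5371315400, p(131)=5964539504, p(132)=6620830889, p(133)=7346629512, p(134)=8149040695, p(135)=9035836076, p(136)=10015581680, p(137)=11097645016, p(138)=12292341831, p(139)=13610949895, p(140)=15065878135, p(141)=16670689208, p(142)=18440293320, p(143)=20390982757, p(144)=22540654445, p(145)=24908858009, p(146)=27517052599, p(147)=30388671978, p(148)=33549419497, p(149)=37027355200, p(150)=40853235313, p(151)=45060624582, p(152)=49686288421, p(153)=54770336324, p(154)=60356673280, p(155)=66493182097, p(156)=73232243759, p(157)=80630964769, p(158)=88751778802, p(159)=97662728555, p(160)=107438159466, p(161)=118159068427, p(162)=129913904637, p(163)=142798995930, p(164)=156919475295, p(165)=172389800255, p(166)=189334822579, p(167)=207890420102, p(168)=228204732751, p(169)=250438925115, p(170)=274768617130, p(171)=301384802048, p(172)=330495499613, p(173)=362326859895, p(174)=397125074750, p(175)=435157697830, p(176)=476715857290, p(177)=522115831195, p(178)=571701605655, p(179)=625846753120, p(180)=684957390936, p(181)=749474411781, p(182)=819876908323, p(183)=896684817527, p(184)=980462880430, p(185)=1071823774337, p(186)=1171432692373.
Final step: p(187) = p(186) + p(185) - p(182) - p(180) + p(175) + p(172) - p(165) - p(161) + p(152) + p(147) - p(136) - p(130) + p(117) + p(110) - p(95) - p(87) + p(70) + p(61) - p(42) - p(32) + p(11) + p(0)
= 1171432692373 + 1071823774337 - 819876908323 - 684957390936 + 435157697830 + 330495499613 - 172389800255 - 118159068427 + 49686288421 + 30388671978 - 10015581680 - 5371315400 + 1327710076 + 607163746 - 104651419 - 38887673 + 4087968 + 1121505 - 53174 - 8349 + 56 + 1
= 1280011042268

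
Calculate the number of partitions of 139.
13610949895

p(n) counts ways to write n as a sum of positive integers (order ignored).
Euler's pentagonal recurrence: p(k) = p(k-1) + p(k-2) - p(k-5) - p(k-7) + p(k-12) + p(k-15) - ... (offsets j(3j∓1)/2, signs ++--, p(0)=1, p(<0)=0).
DP table for k = 0..138: p(0)=1, p(1)=1, p(2)=2, p(3)=3, p(4)=5, p(5)=7, p(6)=11, p(7)=15, p(8)=22, p(9)=30, p(10)=42, p(11)=56, p(12)=77, p(13)=101, p(14)=135, p(15)=176, p(16)=231, p(17)=297, p(18)=385, p(19)=490, p(20)=627, p(21)=792, p(22)=1002, p(23)=1255, p(24)=1575, p(25)=1958, p(26)=2436, p(27)=3010, p(28)=3718, p(29)=4565, p(30)=5604, p(31)=6842, p(32)=8349, p(33)=10143, p(34)=12310, p(35)=14883, p(36)=17977, p(37)=21637, p(38)=26015, p(39)=31185, p(40)=37338, p(41)=44583, p(42)=53174, p(43)=63261, p(44)=75175, p(45)=89134, p(46)=105558, p(47)=124754, p(48)=147273, p(49)=173525, p(50)=204226, p(51)=239943, p(52)=281589, p(53)=329931, p(54)=386155, p(55)=451276, p(56)=526823, p(57)=614154, p(58)=715220, p(59)=831820, p(60)=966467, p(61)=1121505, p(62)=1300156, p(63)=1505499, p(64)=1741630, p(65)=2012558, p(66)=2323520, p(67)=2679689, p(68)=3087735, p(69)=3554345, p(70)=4087968, p(71)=4697205, p(72)=5392783, p(73)=6185689, p(74)=7089500, p(75)=8118264, p(76)=9289091, p(77)=10619863, p(78)=12132164, p(79)=13848650, p(80)=15796476, p(81)=18004327, p(82)=20506255, p(83)=23338469, p(84)=26543660, p(85)=30167357, p(86)=34262962, p(87)=38887673, p(88)=44108109, p(89)=49995925, p(90)=56634173, p(91)=64112359, p(92)=72533807, p(93)=82010177, p(94)=92669720, p(95)=104651419, p(96)=118114304, p(97)=133230930, p(98)=150198136, p(99)=169229875, p(100)=190569292, p(101)=214481126, p(102)=241265379, p(103)=271248950, p(104)=304801365, p(105)=342325709, p(106)=384276336, p(107)=431149389, p(108)=483502844, p(109)=541946240, p(110)=607163746, p(111)=679903203, p(112)=761002156, p(113)=851376628, p(114)=952050665, p(115)=1064144451, p(116)=1188908248, p(117)=1327710076, p(118)=1482074143, p(119)=1653668665, p(120)=1844349560, p(121)=2056148051, p(122)=2291320912, p(123)=2552338241, p(124)=2841940500, p(125)=3163127352, p(126)=3519222692, p(127)=3913864295, p(128)=4351078600, p(129)=4835271870, p(130)=5371315400, p(131)=5964539504, p(132)=6620830889, p(133)=7346629512, p(134)=8149040695, p(135)=9035836076, p(136)=10015581680, p(137)=11097645016, p(138)=12292341831.
Final step: p(139) = p(138) + p(137) - p(134) - p(132) + p(127) + p(124) - p(117) - p(113) + p(104) + p(99) - p(88) - p(82) + p(69) + p(62) - p(47) - p(39) + p(22) + p(13)
= 12292341831 + 11097645016 - 8149040695 - 6620830889 + 3913864295 + 2841940500 - 1327710076 - 851376628 + 304801365 + 169229875 - 44108109 - 20506255 + 3554345 + 1300156 - 124754 - 31185 + 1002 + 101
= 13610949895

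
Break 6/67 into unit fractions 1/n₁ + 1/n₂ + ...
1/12 + 1/161 + 1/129444

Greedy algorithm:
6/67: ceiling(67/6) = 12, use 1/12
5/804: ceiling(804/5) = 161, use 1/161
1/129444: ceiling(129444/1) = 129444, use 1/129444
Result: 6/67 = 1/12 + 1/161 + 1/129444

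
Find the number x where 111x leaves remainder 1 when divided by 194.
7

gcd(111, 194) = 1, so the inverse exists.
Extended Euclidean algorithm on (194, 111):
194 = 1 × 111 + 83  ⟹  83 = (1)·194 + (-1)·111
111 = 1 × 83 + 28  ⟹  28 = (-1)·194 + (2)·111
83 = 2 × 28 + 27  ⟹  27 = (3)·194 + (-5)·111
28 = 1 × 27 + 1  ⟹  1 = (-4)·194 + (7)·111
So (7)·111 ≡ 1 (mod 194), i.e. 111^(-1) ≡ 7 (mod 194).
Check: 111 × 7 = 777 ≡ 1 (mod 194)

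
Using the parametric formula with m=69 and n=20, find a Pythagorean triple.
(4361, 2760, 5161)

Euclid's formula: a = m² - n², b = 2mn, c = m² + n²
m = 69, n = 20
a = 69² - 20² = 4761 - 400 = 4361
b = 2 × 69 × 20 = 2760
c = 69² + 20² = 4761 + 400 = 5161
Verification: 4361² + 2760² = 19018321 + 7617600 = 26635921 = 5161² ✓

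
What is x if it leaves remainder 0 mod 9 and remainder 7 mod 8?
63

Using Chinese Remainder Theorem:
M = 9 × 8 = 72
M1 = 8, M2 = 9
y1 = 8^(-1) mod 9 = 8
y2 = 9^(-1) mod 8 = 1
x = (0×8×8 + 7×9×1) mod 72 = 63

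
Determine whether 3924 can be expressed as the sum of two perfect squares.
18² + 60² (a=18, b=60)

Factorization: 3924 = 2^2 × 3^2 × 109
By Fermat: n is sum of two squares iff every prime p ≡ 3 (mod 4) appears to even power.
All primes ≡ 3 (mod 4) appear to even power.
Search a = 0, 1, 2, … for 3924 - a² a perfect square: first hit at a = 18: 3924 - 324 = 3600 = 60².
3924 = 18² + 60² = 324 + 3600 ✓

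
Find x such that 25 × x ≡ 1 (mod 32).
9

gcd(25, 32) = 1, so the inverse exists.
Extended Euclidean algorithm on (32, 25):
32 = 1 × 25 + 7  ⟹  7 = (1)·32 + (-1)·25
25 = 3 × 7 + 4  ⟹  4 = (-3)·32 + (4)·25
7 = 1 × 4 + 3  ⟹  3 = (4)·32 + (-5)·25
4 = 1 × 3 + 1  ⟹  1 = (-7)·32 + (9)·25
So (9)·25 ≡ 1 (mod 32), i.e. 25^(-1) ≡ 9 (mod 32).
Check: 25 × 9 = 225 ≡ 1 (mod 32)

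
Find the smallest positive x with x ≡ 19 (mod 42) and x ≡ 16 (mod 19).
187

Using Chinese Remainder Theorem:
M = 42 × 19 = 798
M1 = 19, M2 = 42
y1 = 19^(-1) mod 42 = 31
y2 = 42^(-1) mod 19 = 5
x = (19×19×31 + 16×42×5) mod 798 = 187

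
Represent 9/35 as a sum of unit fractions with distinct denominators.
1/4 + 1/140

Greedy algorithm:
9/35: ceiling(35/9) = 4, use 1/4
1/140: ceiling(140/1) = 140, use 1/140
Result: 9/35 = 1/4 + 1/140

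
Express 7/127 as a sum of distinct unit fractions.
1/19 + 1/403 + 1/194488 + 1/189127716232

Greedy algorithm:
7/127: ceiling(127/7) = 19, use 1/19
6/2413: ceiling(2413/6) = 403, use 1/403
5/972439: ceiling(972439/5) = 194488, use 1/194488
1/189127716232: ceiling(189127716232/1) = 189127716232, use 1/189127716232
Result: 7/127 = 1/19 + 1/403 + 1/194488 + 1/189127716232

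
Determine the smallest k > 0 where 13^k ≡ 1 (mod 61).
3

61 is prime, so ord(13) divides φ(61) = 60.
Divisors of 60: 1, 2, 3, 4, 5, 6, 10, 12, 15, 20, 30, 60.
Repeated squaring: 13^1 ≡ 13, 13^2 ≡ 47, 13^4 ≡ 13, 13^8 ≡ 47, 13^16 ≡ 13, 13^32 ≡ 47 (mod 61).
Test 13^d mod 61 for each divisor d in increasing order:
13^1 ≡ 13
13^2 ≡ 47
13^3 = 13^2·13^1 ≡ 1  ← first divisor giving 1
The order is 3.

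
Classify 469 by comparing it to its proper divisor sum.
deficient

Proper divisors of 469: sum = 1 + 7 + 67 = 75
Since 75 < 469, 469 is deficient.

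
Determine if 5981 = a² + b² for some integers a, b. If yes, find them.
50² + 59² (a=50, b=59)

Factorization: 5981 = 5981
By Fermat: n is sum of two squares iff every prime p ≡ 3 (mod 4) appears to even power.
All primes ≡ 3 (mod 4) appear to even power.
Search a = 0, 1, 2, … for 5981 - a² a perfect square: first hit at a = 50: 5981 - 2500 = 3481 = 59².
5981 = 50² + 59² = 2500 + 3481 ✓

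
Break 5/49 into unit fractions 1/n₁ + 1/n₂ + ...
1/10 + 1/490

Greedy algorithm:
5/49: ceiling(49/5) = 10, use 1/10
1/490: ceiling(490/1) = 490, use 1/490
Result: 5/49 = 1/10 + 1/490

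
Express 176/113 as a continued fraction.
[1; 1, 1, 3, 1, 5, 2]

Euclidean algorithm steps:
176 = 1 × 113 + 63
113 = 1 × 63 + 50
63 = 1 × 50 + 13
50 = 3 × 13 + 11
13 = 1 × 11 + 2
11 = 5 × 2 + 1
2 = 2 × 1 + 0
Continued fraction: [1; 1, 1, 3, 1, 5, 2]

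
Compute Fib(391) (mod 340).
209

Matrix identity: Q^n = [[F_(n+1), F_n], [F_n, F_(n-1)]] with Q = [[1,1],[1,0]].
n = 391 = 110000111₂. Square-and-multiply, entries mod 340:
Q^1 = [[1,1],[1,0]]
Q^3 = (Q^1)²·Q = [[3,2],[2,1]]
Q^6 = (Q^3)² = [[13,8],[8,5]]
Q^12 = (Q^6)² = [[233,144],[144,89]]
Q^24 = (Q^12)² = [[225,128],[128,97]]
Q^48 = (Q^24)² = [[29,76],[76,293]]
Q^97 = (Q^48)²·Q = [[149,157],[157,332]]
Q^195 = (Q^97)²·Q = [[307,270],[270,37]]
Q^391 = (Q^195)²·Q = [[269,209],[209,60]]
F_391 mod 340 = Q^391[0][1] = 209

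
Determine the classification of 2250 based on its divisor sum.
abundant

Proper divisors of 2250: sum = 1 + 2 + 3 + 5 + 6 + 9 + 10 + 15 + ... + 375 + 450 + 750 + 1125 (23 divisors) = 3834
Since 3834 > 2250, 2250 is abundant.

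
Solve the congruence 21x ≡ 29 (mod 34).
x ≡ 3 (mod 34)

gcd(21, 34) = 1, which divides 29, so solutions exist.
Find 21^(-1) mod 34 by the extended Euclidean algorithm:
34 = 1 × 21 + 13  ⟹  13 = (1)·34 + (-1)·21
21 = 1 × 13 + 8  ⟹  8 = (-1)·34 + (2)·21
13 = 1 × 8 + 5  ⟹  5 = (2)·34 + (-3)·21
8 = 1 × 5 + 3  ⟹  3 = (-3)·34 + (5)·21
5 = 1 × 3 + 2  ⟹  2 = (5)·34 + (-8)·21
3 = 1 × 2 + 1  ⟹  1 = (-8)·34 + (13)·21
So (13)·21 ≡ 1 (mod 34), i.e. 21^(-1) ≡ 13 (mod 34).
x ≡ 13 × 29 = 377 ≡ 3 (mod 34).
Check: 21 × 3 = 63 ≡ 29 (mod 34).
Unique solution: x ≡ 3 (mod 34)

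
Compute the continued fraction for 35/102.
[0; 2, 1, 10, 1, 2]

Euclidean algorithm steps:
35 = 0 × 102 + 35
102 = 2 × 35 + 32
35 = 1 × 32 + 3
32 = 10 × 3 + 2
3 = 1 × 2 + 1
2 = 2 × 1 + 0
Continued fraction: [0; 2, 1, 10, 1, 2]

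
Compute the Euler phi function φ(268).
132

268 = 2^2 × 67
φ(n) = n × ∏(1 - 1/p) for each prime p dividing n
φ(268) = 268 × (1 - 1/2) × (1 - 1/67) = 132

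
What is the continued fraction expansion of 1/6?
[0; 6]

Euclidean algorithm steps:
1 = 0 × 6 + 1
6 = 6 × 1 + 0
Continued fraction: [0; 6]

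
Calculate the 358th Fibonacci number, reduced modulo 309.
113

Matrix identity: Q^n = [[F_(n+1), F_n], [F_n, F_(n-1)]] with Q = [[1,1],[1,0]].
n = 358 = 101100110₂. Square-and-multiply, entries mod 309:
Q^1 = [[1,1],[1,0]]
Q^2 = (Q^1)² = [[2,1],[1,1]]
Q^5 = (Q^2)²·Q = [[8,5],[5,3]]
Q^11 = (Q^5)²·Q = [[144,89],[89,55]]
Q^22 = (Q^11)² = [[229,98],[98,131]]
Q^44 = (Q^22)² = [[245,54],[54,191]]
Q^89 = (Q^44)²·Q = [[274,214],[214,60]]
Q^179 = (Q^89)²·Q = [[150,53],[53,97]]
Q^358 = (Q^179)² = [[280,113],[113,167]]
F_358 mod 309 = Q^358[0][1] = 113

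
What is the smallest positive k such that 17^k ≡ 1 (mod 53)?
26

53 is prime, so ord(17) divides φ(53) = 52.
Divisors of 52: 1, 2, 4, 13, 26, 52.
Repeated squaring: 17^1 ≡ 17, 17^2 ≡ 24, 17^4 ≡ 46, 17^8 ≡ 49, 17^16 ≡ 16, 17^32 ≡ 44 (mod 53).
Test 17^d mod 53 for each divisor d in increasing order:
17^1 ≡ 17
17^2 ≡ 24
17^4 ≡ 46
17^13 = 17^8·17^4·17^1 ≡ 52
17^26 = 17^16·17^8·17^2 ≡ 1  ← first divisor giving 1
The order is 26.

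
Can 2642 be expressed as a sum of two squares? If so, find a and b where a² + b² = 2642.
31² + 41² (a=31, b=41)

Factorization: 2642 = 2 × 1321
By Fermat: n is sum of two squares iff every prime p ≡ 3 (mod 4) appears to even power.
All primes ≡ 3 (mod 4) appear to even power.
Search a = 0, 1, 2, … for 2642 - a² a perfect square: first hit at a = 31: 2642 - 961 = 1681 = 41².
2642 = 31² + 41² = 961 + 1681 ✓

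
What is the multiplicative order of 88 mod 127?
63

127 is prime, so ord(88) divides φ(127) = 126.
Divisors of 126: 1, 2, 3, 6, 7, 9, 14, 18, 21, 42, 63, 126.
Repeated squaring: 88^1 ≡ 88, 88^2 ≡ 124, 88^4 ≡ 9, 88^8 ≡ 81, 88^16 ≡ 84, 88^32 ≡ 71, 88^64 ≡ 88 (mod 127).
Test 88^d mod 127 for each divisor d in increasing order:
88^1 ≡ 88
88^2 ≡ 124
88^3 = 88^2·88^1 ≡ 117
88^6 = 88^4·88^2 ≡ 100
88^7 = 88^4·88^2·88^1 ≡ 37
88^9 = 88^8·88^1 ≡ 16
88^14 = 88^8·88^4·88^2 ≡ 99
88^18 = 88^16·88^2 ≡ 2
88^21 = 88^16·88^4·88^1 ≡ 107
88^42 = 88^32·88^8·88^2 ≡ 19
88^63 = 88^32·88^16·88^8·88^4·88^2·88^1 ≡ 1  ← first divisor giving 1
The order is 63.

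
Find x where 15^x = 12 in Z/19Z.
3

Baby-step giant-step with step n = ⌈√19⌉ = 5.
Baby steps 15^j mod 19 (j:value) for j=0..4: 0:1, 1:15, 2:16, 3:12, 4:9.
h = 12 is already in the table at j=3, so x = 3.
Check: 15^3 ≡ 12 (mod 19).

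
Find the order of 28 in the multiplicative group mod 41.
40

41 is prime, so ord(28) divides φ(41) = 40.
Divisors of 40: 1, 2, 4, 5, 8, 10, 20, 40.
Repeated squaring: 28^1 ≡ 28, 28^2 ≡ 5, 28^4 ≡ 25, 28^8 ≡ 10, 28^16 ≡ 18, 28^32 ≡ 37 (mod 41).
Test 28^d mod 41 for each divisor d in increasing order:
28^1 ≡ 28
28^2 ≡ 5
28^4 ≡ 25
28^5 = 28^4·28^1 ≡ 3
28^8 ≡ 10
28^10 = 28^8·28^2 ≡ 9
28^20 = 28^16·28^4 ≡ 40
28^40 = 28^32·28^8 ≡ 1  ← first divisor giving 1
The order is 40.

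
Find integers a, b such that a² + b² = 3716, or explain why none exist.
40² + 46² (a=40, b=46)

Factorization: 3716 = 2^2 × 929
By Fermat: n is sum of two squares iff every prime p ≡ 3 (mod 4) appears to even power.
All primes ≡ 3 (mod 4) appear to even power.
Search a = 0, 1, 2, … for 3716 - a² a perfect square: first hit at a = 40: 3716 - 1600 = 2116 = 46².
3716 = 40² + 46² = 1600 + 2116 ✓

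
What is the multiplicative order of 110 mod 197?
28

197 is prime, so ord(110) divides φ(197) = 196.
Divisors of 196: 1, 2, 4, 7, 14, 28, 49, 98, 196.
Repeated squaring: 110^1 ≡ 110, 110^2 ≡ 83, 110^4 ≡ 191, 110^8 ≡ 36, 110^16 ≡ 114, 110^32 ≡ 191, 110^64 ≡ 36, 110^128 ≡ 114 (mod 197).
Test 110^d mod 197 for each divisor d in increasing order:
110^1 ≡ 110
110^2 ≡ 83
110^4 ≡ 191
110^7 = 110^4·110^2·110^1 ≡ 183
110^14 = 110^8·110^4·110^2 ≡ 196
110^28 = 110^16·110^8·110^4 ≡ 1  ← first divisor giving 1
The order is 28.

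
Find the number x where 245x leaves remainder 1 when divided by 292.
205

gcd(245, 292) = 1, so the inverse exists.
Extended Euclidean algorithm on (292, 245):
292 = 1 × 245 + 47  ⟹  47 = (1)·292 + (-1)·245
245 = 5 × 47 + 10  ⟹  10 = (-5)·292 + (6)·245
47 = 4 × 10 + 7  ⟹  7 = (21)·292 + (-25)·245
10 = 1 × 7 + 3  ⟹  3 = (-26)·292 + (31)·245
7 = 2 × 3 + 1  ⟹  1 = (73)·292 + (-87)·245
So (-87)·245 ≡ 1 (mod 292), i.e. 245^(-1) ≡ -87 ≡ 205 (mod 292).
Check: 245 × 205 = 50225 ≡ 1 (mod 292)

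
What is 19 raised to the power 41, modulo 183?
100

Repeated squaring. Binary of 41 = 101001.
19^1 ≡ 19 (mod 183); 19^2 ≡ 178 (mod 183); 19^4 ≡ 25 (mod 183); 19^8 ≡ 76 (mod 183); 19^16 ≡ 103 (mod 183); 19^32 ≡ 178 (mod 183)
19^41 = 19^1 × 19^8 × 19^32 ≡ 100 (mod 183)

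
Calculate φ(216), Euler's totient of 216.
72

216 = 2^3 × 3^3
φ(n) = n × ∏(1 - 1/p) for each prime p dividing n
φ(216) = 216 × (1 - 1/2) × (1 - 1/3) = 72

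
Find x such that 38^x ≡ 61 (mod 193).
85

Baby-step giant-step with step n = ⌈√193⌉ = 14.
Baby steps 38^j mod 193 (j:value) for j=0..13: 0:1, 1:38, 2:93, 3:60, 4:157, 5:176, 6:126, 7:156, 8:138, 9:33, 10:96, 11:174, 12:50, 13:163.
Giant-step multiplier: 38^(-14) ≡ 38^(192-14) = 38^178 ≡ 118 (mod 193).
Giant steps γ_i = 61·118^i mod 193: γ_0=61, γ_1=57, γ_2=164, γ_3=52, γ_4=153, γ_5=105, γ_6=38 (in table at j=1).
x = i·n + j = 6·14 + 1 = 85.
Check: 38^85 ≡ 61 (mod 193).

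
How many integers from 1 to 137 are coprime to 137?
136

137 = 137
φ(n) = n × ∏(1 - 1/p) for each prime p dividing n
φ(137) = 137 × (1 - 1/137) = 136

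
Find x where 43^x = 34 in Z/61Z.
36

Baby-step giant-step with step n = ⌈√61⌉ = 8.
Baby steps 43^j mod 61 (j:value) for j=0..7: 0:1, 1:43, 2:19, 3:24, 4:56, 5:29, 6:27, 7:2.
Giant-step multiplier: 43^(-8) ≡ 43^(60-8) = 43^52 ≡ 22 (mod 61).
Giant steps γ_i = 34·22^i mod 61: γ_0=34, γ_1=16, γ_2=47, γ_3=58, γ_4=56 (in table at j=4).
x = i·n + j = 4·8 + 4 = 36.
Check: 43^36 ≡ 34 (mod 61).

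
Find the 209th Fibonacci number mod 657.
643

Matrix identity: Q^n = [[F_(n+1), F_n], [F_n, F_(n-1)]] with Q = [[1,1],[1,0]].
n = 209 = 11010001₂. Square-and-multiply, entries mod 657:
Q^1 = [[1,1],[1,0]]
Q^3 = (Q^1)²·Q = [[3,2],[2,1]]
Q^6 = (Q^3)² = [[13,8],[8,5]]
Q^13 = (Q^6)²·Q = [[377,233],[233,144]]
Q^26 = (Q^13)² = [[632,505],[505,127]]
Q^52 = (Q^26)² = [[77,264],[264,470]]
Q^104 = (Q^52)² = [[70,525],[525,202]]
Q^209 = (Q^104)²·Q = [[217,643],[643,231]]
F_209 mod 657 = Q^209[0][1] = 643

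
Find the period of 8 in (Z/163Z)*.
54

163 is prime, so ord(8) divides φ(163) = 162.
Divisors of 162: 1, 2, 3, 6, 9, 18, 27, 54, 81, 162.
Repeated squaring: 8^1 ≡ 8, 8^2 ≡ 64, 8^4 ≡ 21, 8^8 ≡ 115, 8^16 ≡ 22, 8^32 ≡ 158, 8^64 ≡ 25, 8^128 ≡ 136 (mod 163).
Test 8^d mod 163 for each divisor d in increasing order:
8^1 ≡ 8
8^2 ≡ 64
8^3 = 8^2·8^1 ≡ 23
8^6 = 8^4·8^2 ≡ 40
8^9 = 8^8·8^1 ≡ 105
8^18 = 8^16·8^2 ≡ 104
8^27 = 8^16·8^8·8^2·8^1 ≡ 162
8^54 = 8^32·8^16·8^4·8^2 ≡ 1  ← first divisor giving 1
The order is 54.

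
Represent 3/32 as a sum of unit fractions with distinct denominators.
1/11 + 1/352

Greedy algorithm:
3/32: ceiling(32/3) = 11, use 1/11
1/352: ceiling(352/1) = 352, use 1/352
Result: 3/32 = 1/11 + 1/352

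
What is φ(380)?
144

380 = 2^2 × 5 × 19
φ(n) = n × ∏(1 - 1/p) for each prime p dividing n
φ(380) = 380 × (1 - 1/2) × (1 - 1/5) × (1 - 1/19) = 144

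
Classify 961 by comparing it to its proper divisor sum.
deficient

Proper divisors of 961: sum = 1 + 31 = 32
Since 32 < 961, 961 is deficient.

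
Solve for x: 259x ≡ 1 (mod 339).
250

gcd(259, 339) = 1, so the inverse exists.
Extended Euclidean algorithm on (339, 259):
339 = 1 × 259 + 80  ⟹  80 = (1)·339 + (-1)·259
259 = 3 × 80 + 19  ⟹  19 = (-3)·339 + (4)·259
80 = 4 × 19 + 4  ⟹  4 = (13)·339 + (-17)·259
19 = 4 × 4 + 3  ⟹  3 = (-55)·339 + (72)·259
4 = 1 × 3 + 1  ⟹  1 = (68)·339 + (-89)·259
So (-89)·259 ≡ 1 (mod 339), i.e. 259^(-1) ≡ -89 ≡ 250 (mod 339).
Check: 259 × 250 = 64750 ≡ 1 (mod 339)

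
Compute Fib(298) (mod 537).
259

Matrix identity: Q^n = [[F_(n+1), F_n], [F_n, F_(n-1)]] with Q = [[1,1],[1,0]].
n = 298 = 100101010₂. Square-and-multiply, entries mod 537:
Q^1 = [[1,1],[1,0]]
Q^2 = (Q^1)² = [[2,1],[1,1]]
Q^4 = (Q^2)² = [[5,3],[3,2]]
Q^9 = (Q^4)²·Q = [[55,34],[34,21]]
Q^18 = (Q^9)² = [[422,436],[436,523]]
Q^37 = (Q^18)²·Q = [[476,335],[335,141]]
Q^74 = (Q^37)² = [[491,487],[487,4]]
Q^149 = (Q^74)²·Q = [[272,320],[320,489]]
Q^298 = (Q^149)² = [[248,259],[259,526]]
F_298 mod 537 = Q^298[0][1] = 259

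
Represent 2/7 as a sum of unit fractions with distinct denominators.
1/4 + 1/28

Greedy algorithm:
2/7: ceiling(7/2) = 4, use 1/4
1/28: ceiling(28/1) = 28, use 1/28
Result: 2/7 = 1/4 + 1/28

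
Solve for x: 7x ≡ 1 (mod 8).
7

gcd(7, 8) = 1, so the inverse exists.
Extended Euclidean algorithm on (8, 7):
8 = 1 × 7 + 1  ⟹  1 = (1)·8 + (-1)·7
So (-1)·7 ≡ 1 (mod 8), i.e. 7^(-1) ≡ -1 ≡ 7 (mod 8).
Check: 7 × 7 = 49 ≡ 1 (mod 8)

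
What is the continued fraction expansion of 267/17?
[15; 1, 2, 2, 2]

Euclidean algorithm steps:
267 = 15 × 17 + 12
17 = 1 × 12 + 5
12 = 2 × 5 + 2
5 = 2 × 2 + 1
2 = 2 × 1 + 0
Continued fraction: [15; 1, 2, 2, 2]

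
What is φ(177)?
116

177 = 3 × 59
φ(n) = n × ∏(1 - 1/p) for each prime p dividing n
φ(177) = 177 × (1 - 1/3) × (1 - 1/59) = 116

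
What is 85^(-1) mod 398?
295

gcd(85, 398) = 1, so the inverse exists.
Extended Euclidean algorithm on (398, 85):
398 = 4 × 85 + 58  ⟹  58 = (1)·398 + (-4)·85
85 = 1 × 58 + 27  ⟹  27 = (-1)·398 + (5)·85
58 = 2 × 27 + 4  ⟹  4 = (3)·398 + (-14)·85
27 = 6 × 4 + 3  ⟹  3 = (-19)·398 + (89)·85
4 = 1 × 3 + 1  ⟹  1 = (22)·398 + (-103)·85
So (-103)·85 ≡ 1 (mod 398), i.e. 85^(-1) ≡ -103 ≡ 295 (mod 398).
Check: 85 × 295 = 25075 ≡ 1 (mod 398)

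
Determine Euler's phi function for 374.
160

374 = 2 × 11 × 17
φ(n) = n × ∏(1 - 1/p) for each prime p dividing n
φ(374) = 374 × (1 - 1/2) × (1 - 1/11) × (1 - 1/17) = 160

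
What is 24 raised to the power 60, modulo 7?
1

Repeated squaring. Binary of 60 = 111100.
24^1 ≡ 3 (mod 7); 24^2 ≡ 2 (mod 7); 24^4 ≡ 4 (mod 7); 24^8 ≡ 2 (mod 7); 24^16 ≡ 4 (mod 7); 24^32 ≡ 2 (mod 7)
24^60 = 24^4 × 24^8 × 24^16 × 24^32 ≡ 1 (mod 7)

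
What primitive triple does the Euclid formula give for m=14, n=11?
(75, 308, 317)

Euclid's formula: a = m² - n², b = 2mn, c = m² + n²
m = 14, n = 11
a = 14² - 11² = 196 - 121 = 75
b = 2 × 14 × 11 = 308
c = 14² + 11² = 196 + 121 = 317
Verification: 75² + 308² = 5625 + 94864 = 100489 = 317² ✓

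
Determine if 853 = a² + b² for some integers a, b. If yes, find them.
18² + 23² (a=18, b=23)

Factorization: 853 = 853
By Fermat: n is sum of two squares iff every prime p ≡ 3 (mod 4) appears to even power.
All primes ≡ 3 (mod 4) appear to even power.
Search a = 0, 1, 2, … for 853 - a² a perfect square: first hit at a = 18: 853 - 324 = 529 = 23².
853 = 18² + 23² = 324 + 529 ✓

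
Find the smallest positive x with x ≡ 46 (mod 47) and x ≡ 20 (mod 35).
1315

Using Chinese Remainder Theorem:
M = 47 × 35 = 1645
M1 = 35, M2 = 47
y1 = 35^(-1) mod 47 = 43
y2 = 47^(-1) mod 35 = 3
x = (46×35×43 + 20×47×3) mod 1645 = 1315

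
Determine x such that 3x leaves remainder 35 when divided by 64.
x ≡ 33 (mod 64)

gcd(3, 64) = 1, which divides 35, so solutions exist.
Find 3^(-1) mod 64 by the extended Euclidean algorithm:
64 = 21 × 3 + 1  ⟹  1 = (1)·64 + (-21)·3
So (-21)·3 ≡ 1 (mod 64), i.e. 3^(-1) ≡ -21 ≡ 43 (mod 64).
x ≡ 43 × 35 = 1505 ≡ 33 (mod 64).
Check: 3 × 33 = 99 ≡ 35 (mod 64).
Unique solution: x ≡ 33 (mod 64)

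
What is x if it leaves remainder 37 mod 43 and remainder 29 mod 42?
1499

Using Chinese Remainder Theorem:
M = 43 × 42 = 1806
M1 = 42, M2 = 43
y1 = 42^(-1) mod 43 = 42
y2 = 43^(-1) mod 42 = 1
x = (37×42×42 + 29×43×1) mod 1806 = 1499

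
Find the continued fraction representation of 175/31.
[5; 1, 1, 1, 4, 2]

Euclidean algorithm steps:
175 = 5 × 31 + 20
31 = 1 × 20 + 11
20 = 1 × 11 + 9
11 = 1 × 9 + 2
9 = 4 × 2 + 1
2 = 2 × 1 + 0
Continued fraction: [5; 1, 1, 1, 4, 2]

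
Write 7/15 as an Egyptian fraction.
1/3 + 1/8 + 1/120

Greedy algorithm:
7/15: ceiling(15/7) = 3, use 1/3
2/15: ceiling(15/2) = 8, use 1/8
1/120: ceiling(120/1) = 120, use 1/120
Result: 7/15 = 1/3 + 1/8 + 1/120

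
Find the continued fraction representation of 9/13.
[0; 1, 2, 4]

Euclidean algorithm steps:
9 = 0 × 13 + 9
13 = 1 × 9 + 4
9 = 2 × 4 + 1
4 = 4 × 1 + 0
Continued fraction: [0; 1, 2, 4]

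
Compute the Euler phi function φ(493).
448

493 = 17 × 29
φ(n) = n × ∏(1 - 1/p) for each prime p dividing n
φ(493) = 493 × (1 - 1/17) × (1 - 1/29) = 448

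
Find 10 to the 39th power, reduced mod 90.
10

Repeated squaring. Binary of 39 = 100111.
10^1 ≡ 10 (mod 90); 10^2 ≡ 10 (mod 90); 10^4 ≡ 10 (mod 90); 10^8 ≡ 10 (mod 90); 10^16 ≡ 10 (mod 90); 10^32 ≡ 10 (mod 90)
10^39 = 10^1 × 10^2 × 10^4 × 10^32 ≡ 10 (mod 90)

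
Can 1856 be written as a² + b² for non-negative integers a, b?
16² + 40² (a=16, b=40)

Factorization: 1856 = 2^6 × 29
By Fermat: n is sum of two squares iff every prime p ≡ 3 (mod 4) appears to even power.
All primes ≡ 3 (mod 4) appear to even power.
Search a = 0, 1, 2, … for 1856 - a² a perfect square: first hit at a = 16: 1856 - 256 = 1600 = 40².
1856 = 16² + 40² = 256 + 1600 ✓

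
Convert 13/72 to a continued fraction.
[0; 5, 1, 1, 6]

Euclidean algorithm steps:
13 = 0 × 72 + 13
72 = 5 × 13 + 7
13 = 1 × 7 + 6
7 = 1 × 6 + 1
6 = 6 × 1 + 0
Continued fraction: [0; 5, 1, 1, 6]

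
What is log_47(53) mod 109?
41

Baby-step giant-step with step n = ⌈√109⌉ = 11.
Baby steps 47^j mod 109 (j:value) for j=0..10: 0:1, 1:47, 2:29, 3:55, 4:78, 5:69, 6:82, 7:39, 8:89, 9:41, 10:74.
Giant-step multiplier: 47^(-11) ≡ 47^(108-11) = 47^97 ≡ 98 (mod 109).
Giant steps γ_i = 53·98^i mod 109: γ_0=53, γ_1=71, γ_2=91, γ_3=89 (in table at j=8).
x = i·n + j = 3·11 + 8 = 41.
Check: 47^41 ≡ 53 (mod 109).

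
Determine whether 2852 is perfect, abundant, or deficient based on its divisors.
deficient

Proper divisors of 2852: sum = 1 + 2 + 4 + 23 + 31 + 46 + 62 + 92 + 124 + 713 + 1426 = 2524
Since 2524 < 2852, 2852 is deficient.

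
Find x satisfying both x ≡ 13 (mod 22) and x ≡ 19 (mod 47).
959

Using Chinese Remainder Theorem:
M = 22 × 47 = 1034
M1 = 47, M2 = 22
y1 = 47^(-1) mod 22 = 15
y2 = 22^(-1) mod 47 = 15
x = (13×47×15 + 19×22×15) mod 1034 = 959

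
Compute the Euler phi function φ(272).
128

272 = 2^4 × 17
φ(n) = n × ∏(1 - 1/p) for each prime p dividing n
φ(272) = 272 × (1 - 1/2) × (1 - 1/17) = 128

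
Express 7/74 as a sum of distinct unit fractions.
1/11 + 1/272 + 1/110704

Greedy algorithm:
7/74: ceiling(74/7) = 11, use 1/11
3/814: ceiling(814/3) = 272, use 1/272
1/110704: ceiling(110704/1) = 110704, use 1/110704
Result: 7/74 = 1/11 + 1/272 + 1/110704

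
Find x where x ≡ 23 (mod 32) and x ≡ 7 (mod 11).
183

Using Chinese Remainder Theorem:
M = 32 × 11 = 352
M1 = 11, M2 = 32
y1 = 11^(-1) mod 32 = 3
y2 = 32^(-1) mod 11 = 10
x = (23×11×3 + 7×32×10) mod 352 = 183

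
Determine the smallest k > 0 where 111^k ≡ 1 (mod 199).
33

199 is prime, so ord(111) divides φ(199) = 198.
Divisors of 198: 1, 2, 3, 6, 9, 11, 18, 22, 33, 66, 99, 198.
Repeated squaring: 111^1 ≡ 111, 111^2 ≡ 182, 111^4 ≡ 90, 111^8 ≡ 140, 111^16 ≡ 98, 111^32 ≡ 52, 111^64 ≡ 117, 111^128 ≡ 157 (mod 199).
Test 111^d mod 199 for each divisor d in increasing order:
111^1 ≡ 111
111^2 ≡ 182
111^3 = 111^2·111^1 ≡ 103
111^6 = 111^4·111^2 ≡ 62
111^9 = 111^8·111^1 ≡ 18
111^11 = 111^8·111^2·111^1 ≡ 92
111^18 = 111^16·111^2 ≡ 125
111^22 = 111^16·111^4·111^2 ≡ 106
111^33 = 111^32·111^1 ≡ 1  ← first divisor giving 1
The order is 33.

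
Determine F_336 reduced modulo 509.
407

Matrix identity: Q^n = [[F_(n+1), F_n], [F_n, F_(n-1)]] with Q = [[1,1],[1,0]].
n = 336 = 101010000₂. Square-and-multiply, entries mod 509:
Q^1 = [[1,1],[1,0]]
Q^2 = (Q^1)² = [[2,1],[1,1]]
Q^5 = (Q^2)²·Q = [[8,5],[5,3]]
Q^10 = (Q^5)² = [[89,55],[55,34]]
Q^21 = (Q^10)²·Q = [[405,257],[257,148]]
Q^42 = (Q^21)² = [[6,110],[110,405]]
Q^84 = (Q^42)² = [[429,418],[418,11]]
Q^168 = (Q^84)² = [[429,171],[171,258]]
Q^336 = (Q^168)² = [[11,407],[407,113]]
F_336 mod 509 = Q^336[0][1] = 407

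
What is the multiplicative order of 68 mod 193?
64

193 is prime, so ord(68) divides φ(193) = 192.
Divisors of 192: 1, 2, 3, 4, 6, 8, 12, 16, 24, 32, 48, 64, 96, 192.
Repeated squaring: 68^1 ≡ 68, 68^2 ≡ 185, 68^4 ≡ 64, 68^8 ≡ 43, 68^16 ≡ 112, 68^32 ≡ 192, 68^64 ≡ 1, 68^128 ≡ 1 (mod 193).
Test 68^d mod 193 for each divisor d in increasing order:
68^1 ≡ 68
68^2 ≡ 185
68^3 = 68^2·68^1 ≡ 35
68^4 ≡ 64
68^6 = 68^4·68^2 ≡ 67
68^8 ≡ 43
68^12 = 68^8·68^4 ≡ 50
68^16 ≡ 112
68^24 = 68^16·68^8 ≡ 184
68^32 ≡ 192
68^48 = 68^32·68^16 ≡ 81
68^64 ≡ 1  ← first divisor giving 1
The order is 64.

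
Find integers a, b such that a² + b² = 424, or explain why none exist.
10² + 18² (a=10, b=18)

Factorization: 424 = 2^3 × 53
By Fermat: n is sum of two squares iff every prime p ≡ 3 (mod 4) appears to even power.
All primes ≡ 3 (mod 4) appear to even power.
Search a = 0, 1, 2, … for 424 - a² a perfect square: first hit at a = 10: 424 - 100 = 324 = 18².
424 = 10² + 18² = 100 + 324 ✓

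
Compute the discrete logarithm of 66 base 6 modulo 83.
53

Baby-step giant-step with step n = ⌈√83⌉ = 10.
Baby steps 6^j mod 83 (j:value) for j=0..9: 0:1, 1:6, 2:36, 3:50, 4:51, 5:57, 6:10, 7:60, 8:28, 9:2.
Giant-step multiplier: 6^(-10) ≡ 6^(82-10) = 6^72 ≡ 7 (mod 83).
Giant steps γ_i = 66·7^i mod 83: γ_0=66, γ_1=47, γ_2=80, γ_3=62, γ_4=19, γ_5=50 (in table at j=3).
x = i·n + j = 5·10 + 3 = 53.
Check: 6^53 ≡ 66 (mod 83).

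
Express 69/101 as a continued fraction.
[0; 1, 2, 6, 2, 2]

Euclidean algorithm steps:
69 = 0 × 101 + 69
101 = 1 × 69 + 32
69 = 2 × 32 + 5
32 = 6 × 5 + 2
5 = 2 × 2 + 1
2 = 2 × 1 + 0
Continued fraction: [0; 1, 2, 6, 2, 2]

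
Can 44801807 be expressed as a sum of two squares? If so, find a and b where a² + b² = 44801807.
Not possible

Factorization: 44801807 = 41 × 103^3
By Fermat: n is sum of two squares iff every prime p ≡ 3 (mod 4) appears to even power.
Prime(s) ≡ 3 (mod 4) with odd exponent: [(103, 3)]
Therefore 44801807 cannot be expressed as a² + b².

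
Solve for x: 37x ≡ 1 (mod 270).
73

gcd(37, 270) = 1, so the inverse exists.
Extended Euclidean algorithm on (270, 37):
270 = 7 × 37 + 11  ⟹  11 = (1)·270 + (-7)·37
37 = 3 × 11 + 4  ⟹  4 = (-3)·270 + (22)·37
11 = 2 × 4 + 3  ⟹  3 = (7)·270 + (-51)·37
4 = 1 × 3 + 1  ⟹  1 = (-10)·270 + (73)·37
So (73)·37 ≡ 1 (mod 270), i.e. 37^(-1) ≡ 73 (mod 270).
Check: 37 × 73 = 2701 ≡ 1 (mod 270)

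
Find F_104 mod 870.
153

Matrix identity: Q^n = [[F_(n+1), F_n], [F_n, F_(n-1)]] with Q = [[1,1],[1,0]].
n = 104 = 1101000₂. Square-and-multiply, entries mod 870:
Q^1 = [[1,1],[1,0]]
Q^3 = (Q^1)²·Q = [[3,2],[2,1]]
Q^6 = (Q^3)² = [[13,8],[8,5]]
Q^13 = (Q^6)²·Q = [[377,233],[233,144]]
Q^26 = (Q^13)² = [[668,463],[463,205]]
Q^52 = (Q^26)² = [[263,519],[519,614]]
Q^104 = (Q^52)² = [[100,153],[153,817]]
F_104 mod 870 = Q^104[0][1] = 153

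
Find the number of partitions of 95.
104651419

p(n) counts ways to write n as a sum of positive integers (order ignored).
Euler's pentagonal recurrence: p(k) = p(k-1) + p(k-2) - p(k-5) - p(k-7) + p(k-12) + p(k-15) - ... (offsets j(3j∓1)/2, signs ++--, p(0)=1, p(<0)=0).
DP table for k = 0..94: p(0)=1, p(1)=1, p(2)=2, p(3)=3, p(4)=5, p(5)=7, p(6)=11, p(7)=15, p(8)=22, p(9)=30, p(10)=42, p(11)=56, p(12)=77, p(13)=101, p(14)=135, p(15)=176, p(16)=231, p(17)=297, p(18)=385, p(19)=490, p(20)=627, p(21)=792, p(22)=1002, p(23)=1255, p(24)=1575, p(25)=1958, p(26)=2436, p(27)=3010, p(28)=3718, p(29)=4565, p(30)=5604, p(31)=6842, p(32)=8349, p(33)=10143, p(34)=12310, p(35)=14883, p(36)=17977, p(37)=21637, p(38)=26015, p(39)=31185, p(40)=37338, p(41)=44583, p(42)=53174, p(43)=63261, p(44)=75175, p(45)=89134, p(46)=105558, p(47)=124754, p(48)=147273, p(49)=173525, p(50)=204226, p(51)=239943, p(52)=281589, p(53)=329931, p(54)=386155, p(55)=451276, p(56)=526823, p(57)=614154, p(58)=715220, p(59)=831820, p(60)=966467, p(61)=1121505, p(62)=1300156, p(63)=1505499, p(64)=1741630, p(65)=2012558, p(66)=2323520, p(67)=2679689, p(68)=3087735, p(69)=3554345, p(70)=4087968, p(71)=4697205, p(72)=5392783, p(73)=6185689, p(74)=7089500, p(75)=8118264, p(76)=9289091, p(77)=10619863, p(78)=12132164, p(79)=13848650, p(80)=15796476, p(81)=18004327, p(82)=20506255, p(83)=23338469, p(84)=26543660, p(85)=30167357, p(86)=34262962, p(87)=38887673, p(88)=44108109, p(89)=49995925, p(90)=56634173, p(91)=64112359, p(92)=72533807, p(93)=82010177, p(94)=92669720.
Final step: p(95) = p(94) + p(93) - p(90) - p(88) + p(83) + p(80) - p(73) - p(69) + p(60) + p(55) - p(44) - p(38) + p(25) + p(18) - p(3)
= 92669720 + 82010177 - 56634173 - 44108109 + 23338469 + 15796476 - 6185689 - 3554345 + 966467 + 451276 - 75175 - 26015 + 1958 + 385 - 3
= 104651419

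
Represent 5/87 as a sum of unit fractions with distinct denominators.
1/18 + 1/522

Greedy algorithm:
5/87: ceiling(87/5) = 18, use 1/18
1/522: ceiling(522/1) = 522, use 1/522
Result: 5/87 = 1/18 + 1/522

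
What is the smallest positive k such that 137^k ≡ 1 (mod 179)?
178

179 is prime, so ord(137) divides φ(179) = 178.
Divisors of 178: 1, 2, 89, 178.
Repeated squaring: 137^1 ≡ 137, 137^2 ≡ 153, 137^4 ≡ 139, 137^8 ≡ 168, 137^16 ≡ 121, 137^32 ≡ 142, 137^64 ≡ 116, 137^128 ≡ 31 (mod 179).
Test 137^d mod 179 for each divisor d in increasing order:
137^1 ≡ 137
137^2 ≡ 153
137^89 = 137^64·137^16·137^8·137^1 ≡ 178
137^178 = 137^128·137^32·137^16·137^2 ≡ 1  ← first divisor giving 1
The order is 178.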